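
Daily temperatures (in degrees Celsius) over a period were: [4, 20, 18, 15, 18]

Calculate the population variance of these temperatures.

32.8

Step 1: Compute the mean: (4 + 20 + 18 + 15 + 18) / 5 = 15
Step 2: Compute squared deviations from the mean:
  (4 - 15)^2 = 121
  (20 - 15)^2 = 25
  (18 - 15)^2 = 9
  (15 - 15)^2 = 0
  (18 - 15)^2 = 9
Step 3: Sum of squared deviations = 164
Step 4: Population variance = 164 / 5 = 32.8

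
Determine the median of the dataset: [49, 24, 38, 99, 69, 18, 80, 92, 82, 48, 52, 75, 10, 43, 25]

49

Step 1: Sort the data in ascending order: [10, 18, 24, 25, 38, 43, 48, 49, 52, 69, 75, 80, 82, 92, 99]
Step 2: The number of values is n = 15.
Step 3: Since n is odd, the median is the middle value at position 8: 49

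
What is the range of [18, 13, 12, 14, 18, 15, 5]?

13

Step 1: Identify the maximum value: max = 18
Step 2: Identify the minimum value: min = 5
Step 3: Range = max - min = 18 - 5 = 13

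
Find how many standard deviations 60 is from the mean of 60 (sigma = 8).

0

Step 1: Recall the z-score formula: z = (x - mu) / sigma
Step 2: Substitute values: z = (60 - 60) / 8
Step 3: z = 0 / 8 = 0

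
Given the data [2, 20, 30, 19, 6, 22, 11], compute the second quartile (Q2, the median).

19

Step 1: Sort the data: [2, 6, 11, 19, 20, 22, 30]
Step 2: n = 7
Step 3: Q2 is the median. Since n is odd, it is the middle value at position 4: 19
Step 4: Q2 = 19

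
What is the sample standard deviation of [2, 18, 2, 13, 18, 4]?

7.7395

Step 1: Compute the mean: 9.5
Step 2: Sum of squared deviations from the mean: 299.5
Step 3: Sample variance = 299.5 / 5 = 59.9
Step 4: Standard deviation = sqrt(59.9) = 7.7395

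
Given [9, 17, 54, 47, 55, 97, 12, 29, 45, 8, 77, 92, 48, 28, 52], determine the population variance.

750.7556

Step 1: Compute the mean: (9 + 17 + 54 + 47 + 55 + 97 + 12 + 29 + 45 + 8 + 77 + 92 + 48 + 28 + 52) / 15 = 44.6667
Step 2: Compute squared deviations from the mean:
  (9 - 44.6667)^2 = 1272.1111
  (17 - 44.6667)^2 = 765.4444
  (54 - 44.6667)^2 = 87.1111
  (47 - 44.6667)^2 = 5.4444
  (55 - 44.6667)^2 = 106.7778
  (97 - 44.6667)^2 = 2738.7778
  (12 - 44.6667)^2 = 1067.1111
  (29 - 44.6667)^2 = 245.4444
  (45 - 44.6667)^2 = 0.1111
  (8 - 44.6667)^2 = 1344.4444
  (77 - 44.6667)^2 = 1045.4444
  (92 - 44.6667)^2 = 2240.4444
  (48 - 44.6667)^2 = 11.1111
  (28 - 44.6667)^2 = 277.7778
  (52 - 44.6667)^2 = 53.7778
Step 3: Sum of squared deviations = 11261.3333
Step 4: Population variance = 11261.3333 / 15 = 750.7556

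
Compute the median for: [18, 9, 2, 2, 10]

9

Step 1: Sort the data in ascending order: [2, 2, 9, 10, 18]
Step 2: The number of values is n = 5.
Step 3: Since n is odd, the median is the middle value at position 3: 9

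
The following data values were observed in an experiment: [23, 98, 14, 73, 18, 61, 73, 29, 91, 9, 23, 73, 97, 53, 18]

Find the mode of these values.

73

Step 1: Count the frequency of each value:
  9: appears 1 time(s)
  14: appears 1 time(s)
  18: appears 2 time(s)
  23: appears 2 time(s)
  29: appears 1 time(s)
  53: appears 1 time(s)
  61: appears 1 time(s)
  73: appears 3 time(s)
  91: appears 1 time(s)
  97: appears 1 time(s)
  98: appears 1 time(s)
Step 2: The value 73 appears most frequently (3 times).
Step 3: Mode = 73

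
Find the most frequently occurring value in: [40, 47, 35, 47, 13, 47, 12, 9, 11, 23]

47

Step 1: Count the frequency of each value:
  9: appears 1 time(s)
  11: appears 1 time(s)
  12: appears 1 time(s)
  13: appears 1 time(s)
  23: appears 1 time(s)
  35: appears 1 time(s)
  40: appears 1 time(s)
  47: appears 3 time(s)
Step 2: The value 47 appears most frequently (3 times).
Step 3: Mode = 47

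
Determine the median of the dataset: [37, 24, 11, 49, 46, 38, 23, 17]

30.5

Step 1: Sort the data in ascending order: [11, 17, 23, 24, 37, 38, 46, 49]
Step 2: The number of values is n = 8.
Step 3: Since n is even, the median is the average of positions 4 and 5:
  Median = (24 + 37) / 2 = 30.5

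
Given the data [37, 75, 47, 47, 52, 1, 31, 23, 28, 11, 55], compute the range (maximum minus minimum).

74

Step 1: Identify the maximum value: max = 75
Step 2: Identify the minimum value: min = 1
Step 3: Range = max - min = 75 - 1 = 74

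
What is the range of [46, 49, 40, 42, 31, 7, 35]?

42

Step 1: Identify the maximum value: max = 49
Step 2: Identify the minimum value: min = 7
Step 3: Range = max - min = 49 - 7 = 42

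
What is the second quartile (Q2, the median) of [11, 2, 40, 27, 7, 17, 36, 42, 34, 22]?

24.5

Step 1: Sort the data: [2, 7, 11, 17, 22, 27, 34, 36, 40, 42]
Step 2: n = 10
Step 3: Q2 is the median. Since n is even, it is the average of the values at positions 5 and 6:
  Q2 = (22 + 27) / 2 = 24.5
Step 4: Q2 = 24.5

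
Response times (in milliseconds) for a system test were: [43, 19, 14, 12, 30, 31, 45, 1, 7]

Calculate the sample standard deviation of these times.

15.6214

Step 1: Compute the mean: 22.4444
Step 2: Sum of squared deviations from the mean: 1952.2222
Step 3: Sample variance = 1952.2222 / 8 = 244.0278
Step 4: Standard deviation = sqrt(244.0278) = 15.6214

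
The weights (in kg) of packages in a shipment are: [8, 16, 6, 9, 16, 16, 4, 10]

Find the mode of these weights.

16

Step 1: Count the frequency of each value:
  4: appears 1 time(s)
  6: appears 1 time(s)
  8: appears 1 time(s)
  9: appears 1 time(s)
  10: appears 1 time(s)
  16: appears 3 time(s)
Step 2: The value 16 appears most frequently (3 times).
Step 3: Mode = 16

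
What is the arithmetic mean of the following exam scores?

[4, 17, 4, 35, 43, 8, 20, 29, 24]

20.4444

Step 1: Sum all values: 4 + 17 + 4 + 35 + 43 + 8 + 20 + 29 + 24 = 184
Step 2: Count the number of values: n = 9
Step 3: Mean = sum / n = 184 / 9 = 20.4444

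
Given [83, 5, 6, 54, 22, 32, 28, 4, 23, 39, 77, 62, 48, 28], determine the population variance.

602.3929

Step 1: Compute the mean: (83 + 5 + 6 + 54 + 22 + 32 + 28 + 4 + 23 + 39 + 77 + 62 + 48 + 28) / 14 = 36.5
Step 2: Compute squared deviations from the mean:
  (83 - 36.5)^2 = 2162.25
  (5 - 36.5)^2 = 992.25
  (6 - 36.5)^2 = 930.25
  (54 - 36.5)^2 = 306.25
  (22 - 36.5)^2 = 210.25
  (32 - 36.5)^2 = 20.25
  (28 - 36.5)^2 = 72.25
  (4 - 36.5)^2 = 1056.25
  (23 - 36.5)^2 = 182.25
  (39 - 36.5)^2 = 6.25
  (77 - 36.5)^2 = 1640.25
  (62 - 36.5)^2 = 650.25
  (48 - 36.5)^2 = 132.25
  (28 - 36.5)^2 = 72.25
Step 3: Sum of squared deviations = 8433.5
Step 4: Population variance = 8433.5 / 14 = 602.3929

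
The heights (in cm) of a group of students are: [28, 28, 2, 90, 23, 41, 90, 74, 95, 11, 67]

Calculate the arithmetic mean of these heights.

49.9091

Step 1: Sum all values: 28 + 28 + 2 + 90 + 23 + 41 + 90 + 74 + 95 + 11 + 67 = 549
Step 2: Count the number of values: n = 11
Step 3: Mean = sum / n = 549 / 11 = 49.9091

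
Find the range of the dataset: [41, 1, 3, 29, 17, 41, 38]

40

Step 1: Identify the maximum value: max = 41
Step 2: Identify the minimum value: min = 1
Step 3: Range = max - min = 41 - 1 = 40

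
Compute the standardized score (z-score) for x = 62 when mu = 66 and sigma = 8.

-0.5

Step 1: Recall the z-score formula: z = (x - mu) / sigma
Step 2: Substitute values: z = (62 - 66) / 8
Step 3: z = -4 / 8 = -0.5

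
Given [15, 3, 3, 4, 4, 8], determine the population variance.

18.4722

Step 1: Compute the mean: (15 + 3 + 3 + 4 + 4 + 8) / 6 = 6.1667
Step 2: Compute squared deviations from the mean:
  (15 - 6.1667)^2 = 78.0278
  (3 - 6.1667)^2 = 10.0278
  (3 - 6.1667)^2 = 10.0278
  (4 - 6.1667)^2 = 4.6944
  (4 - 6.1667)^2 = 4.6944
  (8 - 6.1667)^2 = 3.3611
Step 3: Sum of squared deviations = 110.8333
Step 4: Population variance = 110.8333 / 6 = 18.4722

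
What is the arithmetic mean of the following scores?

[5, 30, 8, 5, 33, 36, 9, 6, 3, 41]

17.6

Step 1: Sum all values: 5 + 30 + 8 + 5 + 33 + 36 + 9 + 6 + 3 + 41 = 176
Step 2: Count the number of values: n = 10
Step 3: Mean = sum / n = 176 / 10 = 17.6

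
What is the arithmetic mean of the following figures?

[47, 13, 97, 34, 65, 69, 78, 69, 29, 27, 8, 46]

48.5

Step 1: Sum all values: 47 + 13 + 97 + 34 + 65 + 69 + 78 + 69 + 29 + 27 + 8 + 46 = 582
Step 2: Count the number of values: n = 12
Step 3: Mean = sum / n = 582 / 12 = 48.5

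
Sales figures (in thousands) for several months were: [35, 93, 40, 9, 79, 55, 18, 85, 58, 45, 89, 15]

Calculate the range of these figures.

84

Step 1: Identify the maximum value: max = 93
Step 2: Identify the minimum value: min = 9
Step 3: Range = max - min = 93 - 9 = 84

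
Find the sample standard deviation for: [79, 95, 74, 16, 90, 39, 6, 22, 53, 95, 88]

33.8765

Step 1: Compute the mean: 59.7273
Step 2: Sum of squared deviations from the mean: 11476.1818
Step 3: Sample variance = 11476.1818 / 10 = 1147.6182
Step 4: Standard deviation = sqrt(1147.6182) = 33.8765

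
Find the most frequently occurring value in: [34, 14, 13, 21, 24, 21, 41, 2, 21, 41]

21

Step 1: Count the frequency of each value:
  2: appears 1 time(s)
  13: appears 1 time(s)
  14: appears 1 time(s)
  21: appears 3 time(s)
  24: appears 1 time(s)
  34: appears 1 time(s)
  41: appears 2 time(s)
Step 2: The value 21 appears most frequently (3 times).
Step 3: Mode = 21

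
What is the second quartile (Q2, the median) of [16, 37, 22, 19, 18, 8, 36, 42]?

20.5

Step 1: Sort the data: [8, 16, 18, 19, 22, 36, 37, 42]
Step 2: n = 8
Step 3: Q2 is the median. Since n is even, it is the average of the values at positions 4 and 5:
  Q2 = (19 + 22) / 2 = 20.5
Step 4: Q2 = 20.5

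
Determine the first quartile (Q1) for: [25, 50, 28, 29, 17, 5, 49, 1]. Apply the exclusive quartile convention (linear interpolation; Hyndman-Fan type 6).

8

Step 1: Sort the data: [1, 5, 17, 25, 28, 29, 49, 50]
Step 2: n = 8
Step 3: Using the exclusive quartile method:
  Q1 = 8
  Q2 (median) = 26.5
  Q3 = 44
  IQR = Q3 - Q1 = 44 - 8 = 36
Step 4: Q1 = 8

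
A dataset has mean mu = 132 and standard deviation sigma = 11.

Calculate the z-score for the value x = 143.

1

Step 1: Recall the z-score formula: z = (x - mu) / sigma
Step 2: Substitute values: z = (143 - 132) / 11
Step 3: z = 11 / 11 = 1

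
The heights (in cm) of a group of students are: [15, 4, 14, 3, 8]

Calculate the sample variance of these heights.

30.7

Step 1: Compute the mean: (15 + 4 + 14 + 3 + 8) / 5 = 8.8
Step 2: Compute squared deviations from the mean:
  (15 - 8.8)^2 = 38.44
  (4 - 8.8)^2 = 23.04
  (14 - 8.8)^2 = 27.04
  (3 - 8.8)^2 = 33.64
  (8 - 8.8)^2 = 0.64
Step 3: Sum of squared deviations = 122.8
Step 4: Sample variance = 122.8 / 4 = 30.7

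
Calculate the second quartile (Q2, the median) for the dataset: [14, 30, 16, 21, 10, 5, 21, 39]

18.5

Step 1: Sort the data: [5, 10, 14, 16, 21, 21, 30, 39]
Step 2: n = 8
Step 3: Q2 is the median. Since n is even, it is the average of the values at positions 4 and 5:
  Q2 = (16 + 21) / 2 = 18.5
Step 4: Q2 = 18.5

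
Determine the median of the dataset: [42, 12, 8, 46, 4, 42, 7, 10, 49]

12

Step 1: Sort the data in ascending order: [4, 7, 8, 10, 12, 42, 42, 46, 49]
Step 2: The number of values is n = 9.
Step 3: Since n is odd, the median is the middle value at position 5: 12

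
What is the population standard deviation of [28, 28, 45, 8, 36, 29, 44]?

11.5935

Step 1: Compute the mean: 31.1429
Step 2: Sum of squared deviations from the mean: 940.8571
Step 3: Population variance = 940.8571 / 7 = 134.4082
Step 4: Standard deviation = sqrt(134.4082) = 11.5935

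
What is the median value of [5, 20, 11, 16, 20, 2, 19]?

16

Step 1: Sort the data in ascending order: [2, 5, 11, 16, 19, 20, 20]
Step 2: The number of values is n = 7.
Step 3: Since n is odd, the median is the middle value at position 4: 16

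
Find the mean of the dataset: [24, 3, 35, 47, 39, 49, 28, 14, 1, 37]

27.7

Step 1: Sum all values: 24 + 3 + 35 + 47 + 39 + 49 + 28 + 14 + 1 + 37 = 277
Step 2: Count the number of values: n = 10
Step 3: Mean = sum / n = 277 / 10 = 27.7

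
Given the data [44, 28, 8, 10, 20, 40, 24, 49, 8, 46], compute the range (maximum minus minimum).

41

Step 1: Identify the maximum value: max = 49
Step 2: Identify the minimum value: min = 8
Step 3: Range = max - min = 49 - 8 = 41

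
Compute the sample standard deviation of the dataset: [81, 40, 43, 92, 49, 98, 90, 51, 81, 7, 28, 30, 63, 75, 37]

27.4582

Step 1: Compute the mean: 57.6667
Step 2: Sum of squared deviations from the mean: 10555.3333
Step 3: Sample variance = 10555.3333 / 14 = 753.9524
Step 4: Standard deviation = sqrt(753.9524) = 27.4582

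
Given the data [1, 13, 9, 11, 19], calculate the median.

11

Step 1: Sort the data in ascending order: [1, 9, 11, 13, 19]
Step 2: The number of values is n = 5.
Step 3: Since n is odd, the median is the middle value at position 3: 11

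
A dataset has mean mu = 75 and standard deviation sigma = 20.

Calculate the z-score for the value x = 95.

1

Step 1: Recall the z-score formula: z = (x - mu) / sigma
Step 2: Substitute values: z = (95 - 75) / 20
Step 3: z = 20 / 20 = 1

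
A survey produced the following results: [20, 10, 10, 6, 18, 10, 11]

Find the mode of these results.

10

Step 1: Count the frequency of each value:
  6: appears 1 time(s)
  10: appears 3 time(s)
  11: appears 1 time(s)
  18: appears 1 time(s)
  20: appears 1 time(s)
Step 2: The value 10 appears most frequently (3 times).
Step 3: Mode = 10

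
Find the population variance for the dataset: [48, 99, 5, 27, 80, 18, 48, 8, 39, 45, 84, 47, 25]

779.3018

Step 1: Compute the mean: (48 + 99 + 5 + 27 + 80 + 18 + 48 + 8 + 39 + 45 + 84 + 47 + 25) / 13 = 44.0769
Step 2: Compute squared deviations from the mean:
  (48 - 44.0769)^2 = 15.3905
  (99 - 44.0769)^2 = 3016.5444
  (5 - 44.0769)^2 = 1527.0059
  (27 - 44.0769)^2 = 291.6213
  (80 - 44.0769)^2 = 1290.4675
  (18 - 44.0769)^2 = 680.0059
  (48 - 44.0769)^2 = 15.3905
  (8 - 44.0769)^2 = 1301.5444
  (39 - 44.0769)^2 = 25.7751
  (45 - 44.0769)^2 = 0.8521
  (84 - 44.0769)^2 = 1593.8521
  (47 - 44.0769)^2 = 8.5444
  (25 - 44.0769)^2 = 363.929
Step 3: Sum of squared deviations = 10130.9231
Step 4: Population variance = 10130.9231 / 13 = 779.3018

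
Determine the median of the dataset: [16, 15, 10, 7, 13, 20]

14

Step 1: Sort the data in ascending order: [7, 10, 13, 15, 16, 20]
Step 2: The number of values is n = 6.
Step 3: Since n is even, the median is the average of positions 3 and 4:
  Median = (13 + 15) / 2 = 14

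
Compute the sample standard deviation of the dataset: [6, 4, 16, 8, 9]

4.5607

Step 1: Compute the mean: 8.6
Step 2: Sum of squared deviations from the mean: 83.2
Step 3: Sample variance = 83.2 / 4 = 20.8
Step 4: Standard deviation = sqrt(20.8) = 4.5607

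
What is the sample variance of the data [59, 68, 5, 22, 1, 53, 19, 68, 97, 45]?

971.7889

Step 1: Compute the mean: (59 + 68 + 5 + 22 + 1 + 53 + 19 + 68 + 97 + 45) / 10 = 43.7
Step 2: Compute squared deviations from the mean:
  (59 - 43.7)^2 = 234.09
  (68 - 43.7)^2 = 590.49
  (5 - 43.7)^2 = 1497.69
  (22 - 43.7)^2 = 470.89
  (1 - 43.7)^2 = 1823.29
  (53 - 43.7)^2 = 86.49
  (19 - 43.7)^2 = 610.09
  (68 - 43.7)^2 = 590.49
  (97 - 43.7)^2 = 2840.89
  (45 - 43.7)^2 = 1.69
Step 3: Sum of squared deviations = 8746.1
Step 4: Sample variance = 8746.1 / 9 = 971.7889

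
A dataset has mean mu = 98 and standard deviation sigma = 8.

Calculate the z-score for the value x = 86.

-1.5

Step 1: Recall the z-score formula: z = (x - mu) / sigma
Step 2: Substitute values: z = (86 - 98) / 8
Step 3: z = -12 / 8 = -1.5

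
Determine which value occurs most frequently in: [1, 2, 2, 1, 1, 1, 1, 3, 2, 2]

1

Step 1: Count the frequency of each value:
  1: appears 5 time(s)
  2: appears 4 time(s)
  3: appears 1 time(s)
Step 2: The value 1 appears most frequently (5 times).
Step 3: Mode = 1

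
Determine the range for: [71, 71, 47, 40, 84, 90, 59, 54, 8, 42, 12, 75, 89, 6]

84

Step 1: Identify the maximum value: max = 90
Step 2: Identify the minimum value: min = 6
Step 3: Range = max - min = 90 - 6 = 84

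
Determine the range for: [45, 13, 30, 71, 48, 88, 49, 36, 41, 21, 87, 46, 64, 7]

81

Step 1: Identify the maximum value: max = 88
Step 2: Identify the minimum value: min = 7
Step 3: Range = max - min = 88 - 7 = 81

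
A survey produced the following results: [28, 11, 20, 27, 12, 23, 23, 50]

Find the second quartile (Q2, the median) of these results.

23

Step 1: Sort the data: [11, 12, 20, 23, 23, 27, 28, 50]
Step 2: n = 8
Step 3: Q2 is the median. Since n is even, it is the average of the values at positions 4 and 5:
  Q2 = (23 + 23) / 2 = 23
Step 4: Q2 = 23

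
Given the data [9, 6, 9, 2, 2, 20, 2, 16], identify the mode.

2

Step 1: Count the frequency of each value:
  2: appears 3 time(s)
  6: appears 1 time(s)
  9: appears 2 time(s)
  16: appears 1 time(s)
  20: appears 1 time(s)
Step 2: The value 2 appears most frequently (3 times).
Step 3: Mode = 2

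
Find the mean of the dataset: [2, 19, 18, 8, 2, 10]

9.8333

Step 1: Sum all values: 2 + 19 + 18 + 8 + 2 + 10 = 59
Step 2: Count the number of values: n = 6
Step 3: Mean = sum / n = 59 / 6 = 9.8333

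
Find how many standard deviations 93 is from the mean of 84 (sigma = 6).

1.5

Step 1: Recall the z-score formula: z = (x - mu) / sigma
Step 2: Substitute values: z = (93 - 84) / 6
Step 3: z = 9 / 6 = 1.5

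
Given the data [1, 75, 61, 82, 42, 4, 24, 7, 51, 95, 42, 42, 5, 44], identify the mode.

42

Step 1: Count the frequency of each value:
  1: appears 1 time(s)
  4: appears 1 time(s)
  5: appears 1 time(s)
  7: appears 1 time(s)
  24: appears 1 time(s)
  42: appears 3 time(s)
  44: appears 1 time(s)
  51: appears 1 time(s)
  61: appears 1 time(s)
  75: appears 1 time(s)
  82: appears 1 time(s)
  95: appears 1 time(s)
Step 2: The value 42 appears most frequently (3 times).
Step 3: Mode = 42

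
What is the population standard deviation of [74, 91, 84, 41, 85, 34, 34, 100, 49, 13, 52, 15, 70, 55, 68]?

26.0734

Step 1: Compute the mean: 57.6667
Step 2: Sum of squared deviations from the mean: 10197.3333
Step 3: Population variance = 10197.3333 / 15 = 679.8222
Step 4: Standard deviation = sqrt(679.8222) = 26.0734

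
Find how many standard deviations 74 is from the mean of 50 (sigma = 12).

2

Step 1: Recall the z-score formula: z = (x - mu) / sigma
Step 2: Substitute values: z = (74 - 50) / 12
Step 3: z = 24 / 12 = 2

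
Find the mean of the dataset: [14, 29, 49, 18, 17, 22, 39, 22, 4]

23.7778

Step 1: Sum all values: 14 + 29 + 49 + 18 + 17 + 22 + 39 + 22 + 4 = 214
Step 2: Count the number of values: n = 9
Step 3: Mean = sum / n = 214 / 9 = 23.7778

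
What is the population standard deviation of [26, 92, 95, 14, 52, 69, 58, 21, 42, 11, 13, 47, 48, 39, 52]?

25.4125

Step 1: Compute the mean: 45.2667
Step 2: Sum of squared deviations from the mean: 9686.9333
Step 3: Population variance = 9686.9333 / 15 = 645.7956
Step 4: Standard deviation = sqrt(645.7956) = 25.4125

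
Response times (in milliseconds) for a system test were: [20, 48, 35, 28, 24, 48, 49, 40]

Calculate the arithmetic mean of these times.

36.5

Step 1: Sum all values: 20 + 48 + 35 + 28 + 24 + 48 + 49 + 40 = 292
Step 2: Count the number of values: n = 8
Step 3: Mean = sum / n = 292 / 8 = 36.5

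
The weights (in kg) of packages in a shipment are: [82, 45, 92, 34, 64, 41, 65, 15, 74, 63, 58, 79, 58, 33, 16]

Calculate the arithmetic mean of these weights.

54.6

Step 1: Sum all values: 82 + 45 + 92 + 34 + 64 + 41 + 65 + 15 + 74 + 63 + 58 + 79 + 58 + 33 + 16 = 819
Step 2: Count the number of values: n = 15
Step 3: Mean = sum / n = 819 / 15 = 54.6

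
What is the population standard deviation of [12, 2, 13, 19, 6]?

5.8856

Step 1: Compute the mean: 10.4
Step 2: Sum of squared deviations from the mean: 173.2
Step 3: Population variance = 173.2 / 5 = 34.64
Step 4: Standard deviation = sqrt(34.64) = 5.8856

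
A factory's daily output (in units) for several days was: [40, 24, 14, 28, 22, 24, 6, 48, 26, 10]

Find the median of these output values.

24

Step 1: Sort the data in ascending order: [6, 10, 14, 22, 24, 24, 26, 28, 40, 48]
Step 2: The number of values is n = 10.
Step 3: Since n is even, the median is the average of positions 5 and 6:
  Median = (24 + 24) / 2 = 24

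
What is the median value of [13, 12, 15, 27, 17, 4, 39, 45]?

16

Step 1: Sort the data in ascending order: [4, 12, 13, 15, 17, 27, 39, 45]
Step 2: The number of values is n = 8.
Step 3: Since n is even, the median is the average of positions 4 and 5:
  Median = (15 + 17) / 2 = 16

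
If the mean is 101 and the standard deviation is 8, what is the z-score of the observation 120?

2.375

Step 1: Recall the z-score formula: z = (x - mu) / sigma
Step 2: Substitute values: z = (120 - 101) / 8
Step 3: z = 19 / 8 = 2.375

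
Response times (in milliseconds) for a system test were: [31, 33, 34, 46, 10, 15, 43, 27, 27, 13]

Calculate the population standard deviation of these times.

11.5711

Step 1: Compute the mean: 27.9
Step 2: Sum of squared deviations from the mean: 1338.9
Step 3: Population variance = 1338.9 / 10 = 133.89
Step 4: Standard deviation = sqrt(133.89) = 11.5711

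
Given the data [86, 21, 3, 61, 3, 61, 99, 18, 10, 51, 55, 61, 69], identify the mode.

61

Step 1: Count the frequency of each value:
  3: appears 2 time(s)
  10: appears 1 time(s)
  18: appears 1 time(s)
  21: appears 1 time(s)
  51: appears 1 time(s)
  55: appears 1 time(s)
  61: appears 3 time(s)
  69: appears 1 time(s)
  86: appears 1 time(s)
  99: appears 1 time(s)
Step 2: The value 61 appears most frequently (3 times).
Step 3: Mode = 61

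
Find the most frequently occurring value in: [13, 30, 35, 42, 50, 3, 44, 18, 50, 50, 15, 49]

50

Step 1: Count the frequency of each value:
  3: appears 1 time(s)
  13: appears 1 time(s)
  15: appears 1 time(s)
  18: appears 1 time(s)
  30: appears 1 time(s)
  35: appears 1 time(s)
  42: appears 1 time(s)
  44: appears 1 time(s)
  49: appears 1 time(s)
  50: appears 3 time(s)
Step 2: The value 50 appears most frequently (3 times).
Step 3: Mode = 50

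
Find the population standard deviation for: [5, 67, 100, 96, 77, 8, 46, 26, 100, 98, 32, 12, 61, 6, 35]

35.4447

Step 1: Compute the mean: 51.2667
Step 2: Sum of squared deviations from the mean: 18844.9333
Step 3: Population variance = 18844.9333 / 15 = 1256.3289
Step 4: Standard deviation = sqrt(1256.3289) = 35.4447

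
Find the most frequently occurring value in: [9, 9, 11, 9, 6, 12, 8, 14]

9

Step 1: Count the frequency of each value:
  6: appears 1 time(s)
  8: appears 1 time(s)
  9: appears 3 time(s)
  11: appears 1 time(s)
  12: appears 1 time(s)
  14: appears 1 time(s)
Step 2: The value 9 appears most frequently (3 times).
Step 3: Mode = 9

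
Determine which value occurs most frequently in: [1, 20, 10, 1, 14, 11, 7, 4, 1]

1

Step 1: Count the frequency of each value:
  1: appears 3 time(s)
  4: appears 1 time(s)
  7: appears 1 time(s)
  10: appears 1 time(s)
  11: appears 1 time(s)
  14: appears 1 time(s)
  20: appears 1 time(s)
Step 2: The value 1 appears most frequently (3 times).
Step 3: Mode = 1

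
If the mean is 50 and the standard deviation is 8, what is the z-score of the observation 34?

-2

Step 1: Recall the z-score formula: z = (x - mu) / sigma
Step 2: Substitute values: z = (34 - 50) / 8
Step 3: z = -16 / 8 = -2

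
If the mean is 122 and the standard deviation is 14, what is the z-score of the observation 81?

-2.9286

Step 1: Recall the z-score formula: z = (x - mu) / sigma
Step 2: Substitute values: z = (81 - 122) / 14
Step 3: z = -41 / 14 = -2.9286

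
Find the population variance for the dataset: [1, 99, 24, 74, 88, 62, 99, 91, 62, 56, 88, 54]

841.4167

Step 1: Compute the mean: (1 + 99 + 24 + 74 + 88 + 62 + 99 + 91 + 62 + 56 + 88 + 54) / 12 = 66.5
Step 2: Compute squared deviations from the mean:
  (1 - 66.5)^2 = 4290.25
  (99 - 66.5)^2 = 1056.25
  (24 - 66.5)^2 = 1806.25
  (74 - 66.5)^2 = 56.25
  (88 - 66.5)^2 = 462.25
  (62 - 66.5)^2 = 20.25
  (99 - 66.5)^2 = 1056.25
  (91 - 66.5)^2 = 600.25
  (62 - 66.5)^2 = 20.25
  (56 - 66.5)^2 = 110.25
  (88 - 66.5)^2 = 462.25
  (54 - 66.5)^2 = 156.25
Step 3: Sum of squared deviations = 10097
Step 4: Population variance = 10097 / 12 = 841.4167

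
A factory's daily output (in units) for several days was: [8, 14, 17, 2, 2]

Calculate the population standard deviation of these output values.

6.1188

Step 1: Compute the mean: 8.6
Step 2: Sum of squared deviations from the mean: 187.2
Step 3: Population variance = 187.2 / 5 = 37.44
Step 4: Standard deviation = sqrt(37.44) = 6.1188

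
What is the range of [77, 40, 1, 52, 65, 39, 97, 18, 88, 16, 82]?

96

Step 1: Identify the maximum value: max = 97
Step 2: Identify the minimum value: min = 1
Step 3: Range = max - min = 97 - 1 = 96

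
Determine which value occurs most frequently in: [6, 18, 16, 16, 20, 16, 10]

16

Step 1: Count the frequency of each value:
  6: appears 1 time(s)
  10: appears 1 time(s)
  16: appears 3 time(s)
  18: appears 1 time(s)
  20: appears 1 time(s)
Step 2: The value 16 appears most frequently (3 times).
Step 3: Mode = 16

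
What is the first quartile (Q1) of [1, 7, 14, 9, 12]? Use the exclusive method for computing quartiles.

4

Step 1: Sort the data: [1, 7, 9, 12, 14]
Step 2: n = 5
Step 3: Using the exclusive quartile method:
  Q1 = 4
  Q2 (median) = 9
  Q3 = 13
  IQR = Q3 - Q1 = 13 - 4 = 9
Step 4: Q1 = 4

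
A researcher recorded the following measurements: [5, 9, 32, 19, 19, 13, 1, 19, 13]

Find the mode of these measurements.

19

Step 1: Count the frequency of each value:
  1: appears 1 time(s)
  5: appears 1 time(s)
  9: appears 1 time(s)
  13: appears 2 time(s)
  19: appears 3 time(s)
  32: appears 1 time(s)
Step 2: The value 19 appears most frequently (3 times).
Step 3: Mode = 19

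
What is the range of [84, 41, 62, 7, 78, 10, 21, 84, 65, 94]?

87

Step 1: Identify the maximum value: max = 94
Step 2: Identify the minimum value: min = 7
Step 3: Range = max - min = 94 - 7 = 87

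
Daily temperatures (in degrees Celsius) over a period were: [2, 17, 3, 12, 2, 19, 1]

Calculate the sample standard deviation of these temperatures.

7.7889

Step 1: Compute the mean: 8
Step 2: Sum of squared deviations from the mean: 364
Step 3: Sample variance = 364 / 6 = 60.6667
Step 4: Standard deviation = sqrt(60.6667) = 7.7889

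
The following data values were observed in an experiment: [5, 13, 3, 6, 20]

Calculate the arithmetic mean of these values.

9.4

Step 1: Sum all values: 5 + 13 + 3 + 6 + 20 = 47
Step 2: Count the number of values: n = 5
Step 3: Mean = sum / n = 47 / 5 = 9.4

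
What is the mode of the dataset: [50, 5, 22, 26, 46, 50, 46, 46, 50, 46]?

46

Step 1: Count the frequency of each value:
  5: appears 1 time(s)
  22: appears 1 time(s)
  26: appears 1 time(s)
  46: appears 4 time(s)
  50: appears 3 time(s)
Step 2: The value 46 appears most frequently (4 times).
Step 3: Mode = 46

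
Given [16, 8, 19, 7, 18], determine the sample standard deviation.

5.6833

Step 1: Compute the mean: 13.6
Step 2: Sum of squared deviations from the mean: 129.2
Step 3: Sample variance = 129.2 / 4 = 32.3
Step 4: Standard deviation = sqrt(32.3) = 5.6833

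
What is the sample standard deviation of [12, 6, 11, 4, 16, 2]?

5.3572

Step 1: Compute the mean: 8.5
Step 2: Sum of squared deviations from the mean: 143.5
Step 3: Sample variance = 143.5 / 5 = 28.7
Step 4: Standard deviation = sqrt(28.7) = 5.3572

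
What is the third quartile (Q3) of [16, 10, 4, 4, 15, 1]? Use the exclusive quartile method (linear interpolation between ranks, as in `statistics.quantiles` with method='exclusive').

15.25

Step 1: Sort the data: [1, 4, 4, 10, 15, 16]
Step 2: n = 6
Step 3: Using the exclusive quartile method:
  Q1 = 3.25
  Q2 (median) = 7
  Q3 = 15.25
  IQR = Q3 - Q1 = 15.25 - 3.25 = 12
Step 4: Q3 = 15.25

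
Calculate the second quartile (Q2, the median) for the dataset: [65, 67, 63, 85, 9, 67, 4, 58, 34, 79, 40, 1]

60.5

Step 1: Sort the data: [1, 4, 9, 34, 40, 58, 63, 65, 67, 67, 79, 85]
Step 2: n = 12
Step 3: Q2 is the median. Since n is even, it is the average of the values at positions 6 and 7:
  Q2 = (58 + 63) / 2 = 60.5
Step 4: Q2 = 60.5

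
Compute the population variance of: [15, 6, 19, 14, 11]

18.8

Step 1: Compute the mean: (15 + 6 + 19 + 14 + 11) / 5 = 13
Step 2: Compute squared deviations from the mean:
  (15 - 13)^2 = 4
  (6 - 13)^2 = 49
  (19 - 13)^2 = 36
  (14 - 13)^2 = 1
  (11 - 13)^2 = 4
Step 3: Sum of squared deviations = 94
Step 4: Population variance = 94 / 5 = 18.8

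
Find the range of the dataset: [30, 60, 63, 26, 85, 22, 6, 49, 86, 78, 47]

80

Step 1: Identify the maximum value: max = 86
Step 2: Identify the minimum value: min = 6
Step 3: Range = max - min = 86 - 6 = 80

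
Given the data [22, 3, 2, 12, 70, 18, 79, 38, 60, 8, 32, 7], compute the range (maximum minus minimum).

77

Step 1: Identify the maximum value: max = 79
Step 2: Identify the minimum value: min = 2
Step 3: Range = max - min = 79 - 2 = 77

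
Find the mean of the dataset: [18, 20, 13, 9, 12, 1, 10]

11.8571

Step 1: Sum all values: 18 + 20 + 13 + 9 + 12 + 1 + 10 = 83
Step 2: Count the number of values: n = 7
Step 3: Mean = sum / n = 83 / 7 = 11.8571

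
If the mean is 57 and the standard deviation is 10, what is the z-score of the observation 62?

0.5

Step 1: Recall the z-score formula: z = (x - mu) / sigma
Step 2: Substitute values: z = (62 - 57) / 10
Step 3: z = 5 / 10 = 0.5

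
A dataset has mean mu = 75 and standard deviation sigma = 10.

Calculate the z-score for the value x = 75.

0

Step 1: Recall the z-score formula: z = (x - mu) / sigma
Step 2: Substitute values: z = (75 - 75) / 10
Step 3: z = 0 / 10 = 0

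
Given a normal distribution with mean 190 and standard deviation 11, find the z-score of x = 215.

2.2727

Step 1: Recall the z-score formula: z = (x - mu) / sigma
Step 2: Substitute values: z = (215 - 190) / 11
Step 3: z = 25 / 11 = 2.2727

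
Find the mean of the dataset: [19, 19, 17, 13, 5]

14.6

Step 1: Sum all values: 19 + 19 + 17 + 13 + 5 = 73
Step 2: Count the number of values: n = 5
Step 3: Mean = sum / n = 73 / 5 = 14.6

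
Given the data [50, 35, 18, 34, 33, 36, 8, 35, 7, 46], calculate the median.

34.5

Step 1: Sort the data in ascending order: [7, 8, 18, 33, 34, 35, 35, 36, 46, 50]
Step 2: The number of values is n = 10.
Step 3: Since n is even, the median is the average of positions 5 and 6:
  Median = (34 + 35) / 2 = 34.5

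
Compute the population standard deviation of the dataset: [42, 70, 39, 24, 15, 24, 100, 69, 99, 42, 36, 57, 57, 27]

25.7889

Step 1: Compute the mean: 50.0714
Step 2: Sum of squared deviations from the mean: 9310.9286
Step 3: Population variance = 9310.9286 / 14 = 665.0663
Step 4: Standard deviation = sqrt(665.0663) = 25.7889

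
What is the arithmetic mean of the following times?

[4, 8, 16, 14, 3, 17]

10.3333

Step 1: Sum all values: 4 + 8 + 16 + 14 + 3 + 17 = 62
Step 2: Count the number of values: n = 6
Step 3: Mean = sum / n = 62 / 6 = 10.3333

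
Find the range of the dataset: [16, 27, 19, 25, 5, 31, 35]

30

Step 1: Identify the maximum value: max = 35
Step 2: Identify the minimum value: min = 5
Step 3: Range = max - min = 35 - 5 = 30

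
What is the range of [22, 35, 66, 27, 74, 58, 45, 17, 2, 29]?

72

Step 1: Identify the maximum value: max = 74
Step 2: Identify the minimum value: min = 2
Step 3: Range = max - min = 74 - 2 = 72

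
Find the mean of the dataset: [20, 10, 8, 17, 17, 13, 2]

12.4286

Step 1: Sum all values: 20 + 10 + 8 + 17 + 17 + 13 + 2 = 87
Step 2: Count the number of values: n = 7
Step 3: Mean = sum / n = 87 / 7 = 12.4286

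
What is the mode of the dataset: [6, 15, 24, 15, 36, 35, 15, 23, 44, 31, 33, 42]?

15

Step 1: Count the frequency of each value:
  6: appears 1 time(s)
  15: appears 3 time(s)
  23: appears 1 time(s)
  24: appears 1 time(s)
  31: appears 1 time(s)
  33: appears 1 time(s)
  35: appears 1 time(s)
  36: appears 1 time(s)
  42: appears 1 time(s)
  44: appears 1 time(s)
Step 2: The value 15 appears most frequently (3 times).
Step 3: Mode = 15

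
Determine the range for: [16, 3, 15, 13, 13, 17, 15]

14

Step 1: Identify the maximum value: max = 17
Step 2: Identify the minimum value: min = 3
Step 3: Range = max - min = 17 - 3 = 14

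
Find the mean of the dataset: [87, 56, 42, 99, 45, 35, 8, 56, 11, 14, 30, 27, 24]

41.0769

Step 1: Sum all values: 87 + 56 + 42 + 99 + 45 + 35 + 8 + 56 + 11 + 14 + 30 + 27 + 24 = 534
Step 2: Count the number of values: n = 13
Step 3: Mean = sum / n = 534 / 13 = 41.0769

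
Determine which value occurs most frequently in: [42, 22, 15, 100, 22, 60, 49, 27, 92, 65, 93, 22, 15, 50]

22

Step 1: Count the frequency of each value:
  15: appears 2 time(s)
  22: appears 3 time(s)
  27: appears 1 time(s)
  42: appears 1 time(s)
  49: appears 1 time(s)
  50: appears 1 time(s)
  60: appears 1 time(s)
  65: appears 1 time(s)
  92: appears 1 time(s)
  93: appears 1 time(s)
  100: appears 1 time(s)
Step 2: The value 22 appears most frequently (3 times).
Step 3: Mode = 22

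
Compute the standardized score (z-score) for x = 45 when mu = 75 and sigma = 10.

-3

Step 1: Recall the z-score formula: z = (x - mu) / sigma
Step 2: Substitute values: z = (45 - 75) / 10
Step 3: z = -30 / 10 = -3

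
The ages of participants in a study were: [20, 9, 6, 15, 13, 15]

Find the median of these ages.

14

Step 1: Sort the data in ascending order: [6, 9, 13, 15, 15, 20]
Step 2: The number of values is n = 6.
Step 3: Since n is even, the median is the average of positions 3 and 4:
  Median = (13 + 15) / 2 = 14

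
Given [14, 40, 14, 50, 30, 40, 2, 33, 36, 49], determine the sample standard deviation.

15.9708

Step 1: Compute the mean: 30.8
Step 2: Sum of squared deviations from the mean: 2295.6
Step 3: Sample variance = 2295.6 / 9 = 255.0667
Step 4: Standard deviation = sqrt(255.0667) = 15.9708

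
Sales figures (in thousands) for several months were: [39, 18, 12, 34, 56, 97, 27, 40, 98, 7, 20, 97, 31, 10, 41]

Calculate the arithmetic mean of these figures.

41.8

Step 1: Sum all values: 39 + 18 + 12 + 34 + 56 + 97 + 27 + 40 + 98 + 7 + 20 + 97 + 31 + 10 + 41 = 627
Step 2: Count the number of values: n = 15
Step 3: Mean = sum / n = 627 / 15 = 41.8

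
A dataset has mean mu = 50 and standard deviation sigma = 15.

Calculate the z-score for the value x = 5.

-3

Step 1: Recall the z-score formula: z = (x - mu) / sigma
Step 2: Substitute values: z = (5 - 50) / 15
Step 3: z = -45 / 15 = -3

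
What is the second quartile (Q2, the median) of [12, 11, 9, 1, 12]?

11

Step 1: Sort the data: [1, 9, 11, 12, 12]
Step 2: n = 5
Step 3: Q2 is the median. Since n is odd, it is the middle value at position 3: 11
Step 4: Q2 = 11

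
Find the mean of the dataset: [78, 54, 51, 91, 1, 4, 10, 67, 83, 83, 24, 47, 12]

46.5385

Step 1: Sum all values: 78 + 54 + 51 + 91 + 1 + 4 + 10 + 67 + 83 + 83 + 24 + 47 + 12 = 605
Step 2: Count the number of values: n = 13
Step 3: Mean = sum / n = 605 / 13 = 46.5385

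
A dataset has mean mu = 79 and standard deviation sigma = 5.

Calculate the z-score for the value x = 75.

-0.8

Step 1: Recall the z-score formula: z = (x - mu) / sigma
Step 2: Substitute values: z = (75 - 79) / 5
Step 3: z = -4 / 5 = -0.8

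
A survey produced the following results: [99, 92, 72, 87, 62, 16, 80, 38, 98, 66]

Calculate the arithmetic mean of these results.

71

Step 1: Sum all values: 99 + 92 + 72 + 87 + 62 + 16 + 80 + 38 + 98 + 66 = 710
Step 2: Count the number of values: n = 10
Step 3: Mean = sum / n = 710 / 10 = 71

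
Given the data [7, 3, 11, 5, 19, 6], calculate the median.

6.5

Step 1: Sort the data in ascending order: [3, 5, 6, 7, 11, 19]
Step 2: The number of values is n = 6.
Step 3: Since n is even, the median is the average of positions 3 and 4:
  Median = (6 + 7) / 2 = 6.5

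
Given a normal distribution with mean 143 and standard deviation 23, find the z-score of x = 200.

2.4783

Step 1: Recall the z-score formula: z = (x - mu) / sigma
Step 2: Substitute values: z = (200 - 143) / 23
Step 3: z = 57 / 23 = 2.4783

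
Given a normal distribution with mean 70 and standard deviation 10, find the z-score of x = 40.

-3

Step 1: Recall the z-score formula: z = (x - mu) / sigma
Step 2: Substitute values: z = (40 - 70) / 10
Step 3: z = -30 / 10 = -3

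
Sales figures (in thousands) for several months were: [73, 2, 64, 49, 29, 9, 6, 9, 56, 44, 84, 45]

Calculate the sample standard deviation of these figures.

27.9832

Step 1: Compute the mean: 39.1667
Step 2: Sum of squared deviations from the mean: 8613.6667
Step 3: Sample variance = 8613.6667 / 11 = 783.0606
Step 4: Standard deviation = sqrt(783.0606) = 27.9832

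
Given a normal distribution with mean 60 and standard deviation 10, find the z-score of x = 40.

-2

Step 1: Recall the z-score formula: z = (x - mu) / sigma
Step 2: Substitute values: z = (40 - 60) / 10
Step 3: z = -20 / 10 = -2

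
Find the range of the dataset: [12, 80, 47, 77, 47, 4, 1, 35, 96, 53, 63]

95

Step 1: Identify the maximum value: max = 96
Step 2: Identify the minimum value: min = 1
Step 3: Range = max - min = 96 - 1 = 95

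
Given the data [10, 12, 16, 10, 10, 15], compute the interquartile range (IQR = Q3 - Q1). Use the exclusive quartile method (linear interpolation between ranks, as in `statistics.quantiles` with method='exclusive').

5.25

Step 1: Sort the data: [10, 10, 10, 12, 15, 16]
Step 2: n = 6
Step 3: Using the exclusive quartile method:
  Q1 = 10
  Q2 (median) = 11
  Q3 = 15.25
  IQR = Q3 - Q1 = 15.25 - 10 = 5.25
Step 4: IQR = 5.25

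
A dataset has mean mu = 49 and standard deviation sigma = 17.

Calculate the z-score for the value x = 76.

1.5882

Step 1: Recall the z-score formula: z = (x - mu) / sigma
Step 2: Substitute values: z = (76 - 49) / 17
Step 3: z = 27 / 17 = 1.5882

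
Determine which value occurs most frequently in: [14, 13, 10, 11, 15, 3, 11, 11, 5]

11

Step 1: Count the frequency of each value:
  3: appears 1 time(s)
  5: appears 1 time(s)
  10: appears 1 time(s)
  11: appears 3 time(s)
  13: appears 1 time(s)
  14: appears 1 time(s)
  15: appears 1 time(s)
Step 2: The value 11 appears most frequently (3 times).
Step 3: Mode = 11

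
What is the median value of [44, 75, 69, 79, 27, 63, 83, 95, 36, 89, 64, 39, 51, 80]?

66.5

Step 1: Sort the data in ascending order: [27, 36, 39, 44, 51, 63, 64, 69, 75, 79, 80, 83, 89, 95]
Step 2: The number of values is n = 14.
Step 3: Since n is even, the median is the average of positions 7 and 8:
  Median = (64 + 69) / 2 = 66.5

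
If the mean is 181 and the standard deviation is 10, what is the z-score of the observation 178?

-0.3

Step 1: Recall the z-score formula: z = (x - mu) / sigma
Step 2: Substitute values: z = (178 - 181) / 10
Step 3: z = -3 / 10 = -0.3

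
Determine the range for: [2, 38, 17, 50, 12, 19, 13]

48

Step 1: Identify the maximum value: max = 50
Step 2: Identify the minimum value: min = 2
Step 3: Range = max - min = 50 - 2 = 48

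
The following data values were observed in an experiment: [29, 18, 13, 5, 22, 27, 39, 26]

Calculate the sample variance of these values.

109.125

Step 1: Compute the mean: (29 + 18 + 13 + 5 + 22 + 27 + 39 + 26) / 8 = 22.375
Step 2: Compute squared deviations from the mean:
  (29 - 22.375)^2 = 43.8906
  (18 - 22.375)^2 = 19.1406
  (13 - 22.375)^2 = 87.8906
  (5 - 22.375)^2 = 301.8906
  (22 - 22.375)^2 = 0.1406
  (27 - 22.375)^2 = 21.3906
  (39 - 22.375)^2 = 276.3906
  (26 - 22.375)^2 = 13.1406
Step 3: Sum of squared deviations = 763.875
Step 4: Sample variance = 763.875 / 7 = 109.125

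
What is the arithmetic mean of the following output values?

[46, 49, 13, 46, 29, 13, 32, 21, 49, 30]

32.8

Step 1: Sum all values: 46 + 49 + 13 + 46 + 29 + 13 + 32 + 21 + 49 + 30 = 328
Step 2: Count the number of values: n = 10
Step 3: Mean = sum / n = 328 / 10 = 32.8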